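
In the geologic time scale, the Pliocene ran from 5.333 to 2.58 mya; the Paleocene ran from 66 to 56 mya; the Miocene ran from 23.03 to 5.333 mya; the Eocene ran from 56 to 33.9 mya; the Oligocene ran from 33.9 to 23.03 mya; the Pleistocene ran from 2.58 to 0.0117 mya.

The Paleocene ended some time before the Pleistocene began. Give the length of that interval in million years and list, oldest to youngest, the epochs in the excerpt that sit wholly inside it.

53.42 million years; Eocene, Oligocene, Miocene, Pliocene

End of Paleocene = 56 Ma; start of Pleistocene = 2.58 Ma.
Gap = 56 − 2.58 = 53.42 Myr.
Epochs wholly inside 56–2.58 Ma: Eocene (56–33.9), Oligocene (33.9–23.03), Miocene (23.03–5.333), Pliocene (5.333–2.58).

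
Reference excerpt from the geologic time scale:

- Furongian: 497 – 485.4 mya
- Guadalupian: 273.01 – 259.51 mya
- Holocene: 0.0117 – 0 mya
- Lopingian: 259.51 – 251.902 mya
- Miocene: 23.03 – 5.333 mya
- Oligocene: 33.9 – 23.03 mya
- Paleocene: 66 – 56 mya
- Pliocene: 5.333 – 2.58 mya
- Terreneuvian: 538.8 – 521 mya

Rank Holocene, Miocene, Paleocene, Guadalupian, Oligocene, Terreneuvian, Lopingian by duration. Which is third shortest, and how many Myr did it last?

Paleocene, 10 million years

Durations: Holocene 0.0117; Miocene 17.697; Paleocene 10; Guadalupian 13.5; Oligocene 10.87; Terreneuvian 17.8; Lopingian 7.608 Myr.
Sorted shortest-first: Holocene (0.0117), Lopingian (7.608), Paleocene (10), Oligocene (10.87), Guadalupian (13.5), Miocene (17.697), Terreneuvian (17.8).
The third shortest is Paleocene at 10 Myr.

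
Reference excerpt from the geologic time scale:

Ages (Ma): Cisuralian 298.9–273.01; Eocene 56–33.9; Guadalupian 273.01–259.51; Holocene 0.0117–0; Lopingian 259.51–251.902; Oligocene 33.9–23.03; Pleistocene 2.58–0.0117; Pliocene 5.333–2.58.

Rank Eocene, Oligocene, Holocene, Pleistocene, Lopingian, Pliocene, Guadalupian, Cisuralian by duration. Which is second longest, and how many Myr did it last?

Eocene, 22.1 million years

Start − end for each: Eocene 56 − 33.9 = 22.1; Oligocene 33.9 − 23.03 = 10.87; Holocene 0.0117 − 0 = 0.0117; Pleistocene 2.58 − 0.0117 = 2.5683; Lopingian 259.51 − 251.902 = 7.608; Pliocene 5.333 − 2.58 = 2.753; Guadalupian 273.01 − 259.51 = 13.5; Cisuralian 298.9 − 273.01 = 25.89.
Ranking these from longest: Cisuralian > Eocene > Guadalupian > Oligocene > Lopingian > Pliocene > Pleistocene > Holocene.
Position 2 in that ranking is Eocene, which lasted 22.1 Myr.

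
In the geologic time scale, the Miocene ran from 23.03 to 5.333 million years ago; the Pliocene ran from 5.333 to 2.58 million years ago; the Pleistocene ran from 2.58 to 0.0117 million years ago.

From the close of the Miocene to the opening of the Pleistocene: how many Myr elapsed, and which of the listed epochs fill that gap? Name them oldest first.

2.753 million years; Pliocene

The Miocene closes at 5.333 Ma and the Pleistocene opens at 2.58 Ma, so the interval is 5.333 − 2.58 = 2.753 Myr.
An epoch fits inside if it starts at or after 5.333 Ma and ends at or before 2.58 Ma; oldest first that gives Pliocene.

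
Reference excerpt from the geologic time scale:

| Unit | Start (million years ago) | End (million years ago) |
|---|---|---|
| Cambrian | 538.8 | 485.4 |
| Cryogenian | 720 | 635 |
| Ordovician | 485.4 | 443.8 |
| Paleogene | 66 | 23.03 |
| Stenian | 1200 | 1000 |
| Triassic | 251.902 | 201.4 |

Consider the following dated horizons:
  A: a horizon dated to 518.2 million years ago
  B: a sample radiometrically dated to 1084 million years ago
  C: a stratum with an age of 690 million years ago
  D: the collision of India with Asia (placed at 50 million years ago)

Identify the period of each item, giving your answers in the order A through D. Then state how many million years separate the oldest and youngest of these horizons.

A: 518.2 Ma lies in 538.8–485.4 Ma, so Cambrian.
B: 1084 Ma lies in 1200–1000 Ma, so Stenian.
C: 690 Ma lies in 720–635 Ma, so Cryogenian.
D: 50 Ma lies in 66–23.03 Ma, so Paleogene.
Oldest = 1084 Ma, youngest = 50 Ma → span 1034 Myr.

A — Cambrian; B — Stenian; C — Cryogenian; D — Paleogene; span 1034 million years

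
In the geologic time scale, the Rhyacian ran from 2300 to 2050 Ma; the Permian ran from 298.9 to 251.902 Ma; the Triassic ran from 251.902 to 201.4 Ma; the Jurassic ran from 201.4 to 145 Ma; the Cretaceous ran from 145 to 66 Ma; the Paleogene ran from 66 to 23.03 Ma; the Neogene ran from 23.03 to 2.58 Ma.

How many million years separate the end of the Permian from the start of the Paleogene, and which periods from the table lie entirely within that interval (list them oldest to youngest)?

185.902 million years; Triassic, Jurassic, Cretaceous

The Permian closes at 251.902 Ma and the Paleogene opens at 66 Ma, so the interval is 251.902 − 66 = 185.902 Myr.
A period fits inside if it starts at or after 251.902 Ma and ends at or before 66 Ma; oldest first that gives Triassic, Jurassic, Cretaceous.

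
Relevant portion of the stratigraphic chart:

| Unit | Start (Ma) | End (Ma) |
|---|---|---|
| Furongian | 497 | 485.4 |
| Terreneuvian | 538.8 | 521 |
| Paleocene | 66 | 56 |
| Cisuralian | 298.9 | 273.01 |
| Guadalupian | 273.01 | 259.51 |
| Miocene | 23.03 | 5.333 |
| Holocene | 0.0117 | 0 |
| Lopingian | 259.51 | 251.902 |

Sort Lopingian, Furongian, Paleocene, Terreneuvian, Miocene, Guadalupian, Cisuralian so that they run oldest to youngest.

Terreneuvian, Furongian, Cisuralian, Guadalupian, Lopingian, Paleocene, Miocene

Read off each span (Ma): Lopingian 259.51–251.902; Furongian 497–485.4; Paleocene 66–56; Terreneuvian 538.8–521; Miocene 23.03–5.333; Guadalupian 273.01–259.51; Cisuralian 298.9–273.01.
Larger Ma is older, so oldest→youngest is Terreneuvian, Furongian, Cisuralian, Guadalupian, Lopingian, Paleocene, Miocene.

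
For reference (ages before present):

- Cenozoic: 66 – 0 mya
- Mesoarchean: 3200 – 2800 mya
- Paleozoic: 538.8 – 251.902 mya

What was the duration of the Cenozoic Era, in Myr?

66 million years

66 − 0 = 66 million years.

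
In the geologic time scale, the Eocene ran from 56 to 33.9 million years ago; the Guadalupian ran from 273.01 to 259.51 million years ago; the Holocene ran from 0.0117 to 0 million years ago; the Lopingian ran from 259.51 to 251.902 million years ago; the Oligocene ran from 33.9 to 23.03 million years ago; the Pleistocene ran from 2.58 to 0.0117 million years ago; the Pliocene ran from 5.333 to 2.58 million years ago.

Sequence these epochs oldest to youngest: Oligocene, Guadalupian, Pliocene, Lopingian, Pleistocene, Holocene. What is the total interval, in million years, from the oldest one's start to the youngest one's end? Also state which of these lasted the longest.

From the excerpt: Oligocene 33.9–23.03; Guadalupian 273.01–259.51; Pliocene 5.333–2.58; Lopingian 259.51–251.902; Pleistocene 2.58–0.0117; Holocene 0.0117–0 (Ma).
Larger Ma is earlier, so the oldest is Guadalupian and the youngest is Holocene; oldest to youngest: Guadalupian, Lopingian, Oligocene, Pliocene, Pleistocene, Holocene.
Oldest start 273.01 minus youngest end 0 gives 273.01 Myr overall.
Individual lengths (start − end): Holocene 0.0117; Guadalupian 13.5; Pliocene 2.753; Pleistocene 2.5683; Lopingian 7.608; Oligocene 10.87. The largest is Guadalupian at 13.5 Myr.

Guadalupian, Lopingian, Oligocene, Pliocene, Pleistocene, Holocene; total span 273.01 Myr; longest is Guadalupian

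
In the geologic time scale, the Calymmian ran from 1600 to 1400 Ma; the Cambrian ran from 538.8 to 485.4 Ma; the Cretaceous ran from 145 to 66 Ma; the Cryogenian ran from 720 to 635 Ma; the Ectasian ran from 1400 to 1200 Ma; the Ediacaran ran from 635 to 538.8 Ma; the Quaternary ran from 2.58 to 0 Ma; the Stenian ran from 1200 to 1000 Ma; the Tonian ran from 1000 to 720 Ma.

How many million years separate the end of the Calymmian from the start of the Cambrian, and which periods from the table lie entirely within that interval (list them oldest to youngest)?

861.2 million years; Ectasian, Stenian, Tonian, Cryogenian, Ediacaran

End of Calymmian = 1400 Ma; start of Cambrian = 538.8 Ma.
Gap = 1400 − 538.8 = 861.2 Myr.
Periods wholly inside 1400–538.8 Ma: Ectasian (1400–1200), Stenian (1200–1000), Tonian (1000–720), Cryogenian (720–635), Ediacaran (635–538.8).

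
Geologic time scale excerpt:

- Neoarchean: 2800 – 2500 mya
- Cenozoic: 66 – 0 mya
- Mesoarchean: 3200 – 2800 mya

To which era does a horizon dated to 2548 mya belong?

2548 Ma lies between 2800 and 2500 Ma, so it falls in the Neoarchean.

Neoarchean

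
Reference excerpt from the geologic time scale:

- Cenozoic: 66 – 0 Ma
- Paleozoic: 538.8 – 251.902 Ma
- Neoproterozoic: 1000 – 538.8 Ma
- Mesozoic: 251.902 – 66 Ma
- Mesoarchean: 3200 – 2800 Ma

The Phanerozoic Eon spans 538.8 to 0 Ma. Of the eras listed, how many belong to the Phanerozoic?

Eras inside 538.8–0 Ma: Paleozoic, Mesozoic, Cenozoic — 3 in total.

3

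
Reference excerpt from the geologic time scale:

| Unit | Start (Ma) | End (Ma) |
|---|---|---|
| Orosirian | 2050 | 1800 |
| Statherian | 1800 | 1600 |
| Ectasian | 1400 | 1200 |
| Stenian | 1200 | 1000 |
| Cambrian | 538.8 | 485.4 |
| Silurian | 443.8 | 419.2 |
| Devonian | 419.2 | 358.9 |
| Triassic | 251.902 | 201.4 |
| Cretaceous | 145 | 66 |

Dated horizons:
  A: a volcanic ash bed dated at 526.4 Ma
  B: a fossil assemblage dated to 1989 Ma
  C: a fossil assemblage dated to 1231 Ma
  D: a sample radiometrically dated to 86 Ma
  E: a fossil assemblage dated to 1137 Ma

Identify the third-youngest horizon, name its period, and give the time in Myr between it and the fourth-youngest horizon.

E, in the Stenian; 94 million years to C

Sorted youngest-first by Ma: D (86), A (526.4), E (1137), C (1231), B (1989).
The third youngest is E at 1137 Ma, which lies in 1200–1000 Ma: the Stenian.
The fourth youngest is C at 1231 Ma; separation = |1137 − 1231| = 94 Myr.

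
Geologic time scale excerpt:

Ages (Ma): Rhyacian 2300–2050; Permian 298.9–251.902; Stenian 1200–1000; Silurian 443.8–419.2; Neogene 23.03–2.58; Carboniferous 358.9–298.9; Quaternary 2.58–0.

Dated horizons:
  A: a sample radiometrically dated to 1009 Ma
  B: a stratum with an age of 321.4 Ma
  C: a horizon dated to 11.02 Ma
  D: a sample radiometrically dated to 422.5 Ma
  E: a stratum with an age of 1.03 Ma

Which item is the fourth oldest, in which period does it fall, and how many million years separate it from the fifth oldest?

Sorted oldest-first by Ma: A (1009), D (422.5), B (321.4), C (11.02), E (1.03).
The fourth oldest is C at 11.02 Ma, which lies in 23.03–2.58 Ma: the Neogene.
The fifth oldest is E at 1.03 Ma; separation = |11.02 − 1.03| = 9.99 Myr.

C, in the Neogene; 9.99 million years to E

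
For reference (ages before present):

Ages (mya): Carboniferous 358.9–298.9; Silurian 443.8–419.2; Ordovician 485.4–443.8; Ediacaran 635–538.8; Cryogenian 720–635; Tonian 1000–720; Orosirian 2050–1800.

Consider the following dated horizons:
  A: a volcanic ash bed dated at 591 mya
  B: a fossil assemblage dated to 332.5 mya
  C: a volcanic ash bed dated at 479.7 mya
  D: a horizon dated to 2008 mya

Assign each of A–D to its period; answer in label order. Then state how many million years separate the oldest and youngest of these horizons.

A — Ediacaran; B — Carboniferous; C — Ordovician; D — Orosirian; span 1675.5 million years

Match each age against the start–end ranges in the excerpt: A = 591 Ma → Ediacaran (635–538.8); B = 332.5 Ma → Carboniferous (358.9–298.9); C = 479.7 Ma → Ordovician (485.4–443.8); D = 2008 Ma → Orosirian (2050–1800).
The largest age is 2008 Ma and the smallest is 332.5 Ma; their difference is 1675.5 Myr.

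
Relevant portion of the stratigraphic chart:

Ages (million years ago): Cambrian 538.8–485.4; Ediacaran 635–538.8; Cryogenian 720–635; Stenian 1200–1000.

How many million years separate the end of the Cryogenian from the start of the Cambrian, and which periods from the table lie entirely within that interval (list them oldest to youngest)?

96.2 million years; Ediacaran

The Cryogenian closes at 635 Ma and the Cambrian opens at 538.8 Ma, so the interval is 635 − 538.8 = 96.2 Myr.
A period fits inside if it starts at or after 635 Ma and ends at or before 538.8 Ma; oldest first that gives Ediacaran.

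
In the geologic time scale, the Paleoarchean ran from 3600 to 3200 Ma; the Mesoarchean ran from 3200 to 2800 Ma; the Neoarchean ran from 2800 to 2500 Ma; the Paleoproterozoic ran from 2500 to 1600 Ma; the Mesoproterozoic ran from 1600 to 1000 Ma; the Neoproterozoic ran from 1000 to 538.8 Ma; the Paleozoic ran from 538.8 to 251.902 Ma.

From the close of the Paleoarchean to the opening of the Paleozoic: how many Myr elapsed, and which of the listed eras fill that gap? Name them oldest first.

2661.2 million years; Mesoarchean, Neoarchean, Paleoproterozoic, Mesoproterozoic, Neoproterozoic

The Paleoarchean closes at 3200 Ma and the Paleozoic opens at 538.8 Ma, so the interval is 3200 − 538.8 = 2661.2 Myr.
An era fits inside if it starts at or after 3200 Ma and ends at or before 538.8 Ma; oldest first that gives Mesoarchean, Neoarchean, Paleoproterozoic, Mesoproterozoic, Neoproterozoic.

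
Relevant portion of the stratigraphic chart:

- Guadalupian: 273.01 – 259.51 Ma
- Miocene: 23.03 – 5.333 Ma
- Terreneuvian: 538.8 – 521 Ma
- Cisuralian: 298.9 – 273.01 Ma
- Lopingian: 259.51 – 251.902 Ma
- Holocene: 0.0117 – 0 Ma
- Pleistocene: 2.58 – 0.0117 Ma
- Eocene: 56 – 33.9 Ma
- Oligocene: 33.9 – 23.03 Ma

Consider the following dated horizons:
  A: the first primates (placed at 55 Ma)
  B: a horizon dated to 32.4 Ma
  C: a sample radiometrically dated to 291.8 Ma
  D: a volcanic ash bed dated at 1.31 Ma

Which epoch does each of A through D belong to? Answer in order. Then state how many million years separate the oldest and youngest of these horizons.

A: 55 Ma lies in 56–33.9 Ma, so Eocene.
B: 32.4 Ma lies in 33.9–23.03 Ma, so Oligocene.
C: 291.8 Ma lies in 298.9–273.01 Ma, so Cisuralian.
D: 1.31 Ma lies in 2.58–0.0117 Ma, so Pleistocene.
Oldest = 291.8 Ma, youngest = 1.31 Ma → span 290.49 Myr.

A — Eocene; B — Oligocene; C — Cisuralian; D — Pleistocene; span 290.49 million years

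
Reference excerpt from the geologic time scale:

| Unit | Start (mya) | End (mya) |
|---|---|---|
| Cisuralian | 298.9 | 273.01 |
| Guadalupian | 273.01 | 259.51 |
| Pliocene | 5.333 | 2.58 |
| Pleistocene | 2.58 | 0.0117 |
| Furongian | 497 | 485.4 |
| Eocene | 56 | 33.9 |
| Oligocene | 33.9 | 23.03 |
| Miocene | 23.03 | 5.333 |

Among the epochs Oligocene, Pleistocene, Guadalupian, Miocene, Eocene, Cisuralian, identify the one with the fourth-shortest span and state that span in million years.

Miocene, 17.697 million years

Durations: Oligocene 10.87; Pleistocene 2.5683; Guadalupian 13.5; Miocene 17.697; Eocene 22.1; Cisuralian 25.89 Myr.
Sorted shortest-first: Pleistocene (2.5683), Oligocene (10.87), Guadalupian (13.5), Miocene (17.697), Eocene (22.1), Cisuralian (25.89).
The fourth shortest is Miocene at 17.697 Myr.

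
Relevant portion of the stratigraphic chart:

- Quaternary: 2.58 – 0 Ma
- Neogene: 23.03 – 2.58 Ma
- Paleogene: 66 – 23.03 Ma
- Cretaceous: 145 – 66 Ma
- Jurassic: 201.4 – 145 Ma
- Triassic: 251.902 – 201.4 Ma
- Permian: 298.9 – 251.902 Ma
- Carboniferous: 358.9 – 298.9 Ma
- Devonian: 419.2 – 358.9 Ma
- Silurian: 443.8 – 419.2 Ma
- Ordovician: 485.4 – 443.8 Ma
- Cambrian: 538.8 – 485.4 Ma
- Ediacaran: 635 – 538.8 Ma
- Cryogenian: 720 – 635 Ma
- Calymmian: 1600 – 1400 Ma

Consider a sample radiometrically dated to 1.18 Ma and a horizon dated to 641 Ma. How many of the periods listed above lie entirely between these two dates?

641 Ma sits inside the Cryogenian (720–635) and 1.18 Ma inside the Quaternary (2.58–0); neither of those is wholly between the two dates.
The listed periods lying completely between them are Ediacaran, Cambrian, Ordovician, Silurian, Devonian, Carboniferous, Permian, Triassic, Jurassic, Cretaceous, Paleogene, Neogene — 12 in all.

12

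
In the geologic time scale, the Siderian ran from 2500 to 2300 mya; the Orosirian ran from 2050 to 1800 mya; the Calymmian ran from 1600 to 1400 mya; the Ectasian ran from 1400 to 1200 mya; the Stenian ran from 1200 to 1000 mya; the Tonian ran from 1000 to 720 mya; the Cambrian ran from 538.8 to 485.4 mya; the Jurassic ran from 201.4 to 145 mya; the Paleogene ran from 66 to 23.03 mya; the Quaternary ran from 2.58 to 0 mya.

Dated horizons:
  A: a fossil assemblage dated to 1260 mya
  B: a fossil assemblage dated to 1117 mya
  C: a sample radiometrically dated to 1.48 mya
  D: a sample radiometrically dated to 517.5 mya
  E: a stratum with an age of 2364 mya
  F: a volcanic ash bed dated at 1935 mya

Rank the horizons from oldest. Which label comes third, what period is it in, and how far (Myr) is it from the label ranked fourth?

Larger Ma means older, so oldest first: E 2364 > F 1935 > A 1260 > B 1117 > D 517.5 > C 1.48.
Counting 3 along gives A (1260 Ma); the excerpt puts that inside the Ectasian, 1400–1200 Ma.
Next in line is B (1117 Ma), and 1260 − 1117 = 143 Myr.

A, in the Ectasian; 143 million years to B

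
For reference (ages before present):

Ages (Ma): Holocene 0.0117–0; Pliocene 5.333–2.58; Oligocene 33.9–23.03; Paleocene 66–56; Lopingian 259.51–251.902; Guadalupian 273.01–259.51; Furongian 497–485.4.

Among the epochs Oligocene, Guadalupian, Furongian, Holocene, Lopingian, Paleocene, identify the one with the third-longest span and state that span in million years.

Oligocene, 10.87 million years

Start − end for each: Oligocene 33.9 − 23.03 = 10.87; Guadalupian 273.01 − 259.51 = 13.5; Furongian 497 − 485.4 = 11.6; Holocene 0.0117 − 0 = 0.0117; Lopingian 259.51 − 251.902 = 7.608; Paleocene 66 − 56 = 10.
Ranking these from longest: Guadalupian > Furongian > Oligocene > Paleocene > Lopingian > Holocene.
Position 3 in that ranking is Oligocene, which lasted 10.87 Myr.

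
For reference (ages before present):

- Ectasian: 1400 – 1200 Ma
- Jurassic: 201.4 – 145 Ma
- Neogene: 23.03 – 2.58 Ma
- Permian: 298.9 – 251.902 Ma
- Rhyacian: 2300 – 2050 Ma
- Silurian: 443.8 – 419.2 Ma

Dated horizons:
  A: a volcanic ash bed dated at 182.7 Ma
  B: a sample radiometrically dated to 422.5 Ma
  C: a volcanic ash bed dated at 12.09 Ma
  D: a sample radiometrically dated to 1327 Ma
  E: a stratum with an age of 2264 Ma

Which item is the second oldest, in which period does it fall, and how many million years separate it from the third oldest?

D, in the Ectasian; 904.5 million years to B

Larger Ma means older, so oldest first: E 2264 > D 1327 > B 422.5 > A 182.7 > C 12.09.
Counting 2 along gives D (1327 Ma); the excerpt puts that inside the Ectasian, 1400–1200 Ma.
Next in line is B (422.5 Ma), and 1327 − 422.5 = 904.5 Myr.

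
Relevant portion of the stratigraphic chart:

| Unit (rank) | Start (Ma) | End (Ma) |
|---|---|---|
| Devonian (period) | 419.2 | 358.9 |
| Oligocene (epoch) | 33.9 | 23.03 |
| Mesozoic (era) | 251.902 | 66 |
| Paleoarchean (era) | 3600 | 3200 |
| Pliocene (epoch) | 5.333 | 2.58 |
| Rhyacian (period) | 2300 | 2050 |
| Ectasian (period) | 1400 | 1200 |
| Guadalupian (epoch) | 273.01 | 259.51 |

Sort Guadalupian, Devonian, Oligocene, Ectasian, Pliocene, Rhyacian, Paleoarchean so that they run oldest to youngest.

Paleoarchean, Rhyacian, Ectasian, Devonian, Guadalupian, Oligocene, Pliocene

Read off each span (Ma): Guadalupian 273.01–259.51; Devonian 419.2–358.9; Oligocene 33.9–23.03; Ectasian 1400–1200; Pliocene 5.333–2.58; Rhyacian 2300–2050; Paleoarchean 3600–3200.
Larger Ma is older, so oldest→youngest is Paleoarchean, Rhyacian, Ectasian, Devonian, Guadalupian, Oligocene, Pliocene.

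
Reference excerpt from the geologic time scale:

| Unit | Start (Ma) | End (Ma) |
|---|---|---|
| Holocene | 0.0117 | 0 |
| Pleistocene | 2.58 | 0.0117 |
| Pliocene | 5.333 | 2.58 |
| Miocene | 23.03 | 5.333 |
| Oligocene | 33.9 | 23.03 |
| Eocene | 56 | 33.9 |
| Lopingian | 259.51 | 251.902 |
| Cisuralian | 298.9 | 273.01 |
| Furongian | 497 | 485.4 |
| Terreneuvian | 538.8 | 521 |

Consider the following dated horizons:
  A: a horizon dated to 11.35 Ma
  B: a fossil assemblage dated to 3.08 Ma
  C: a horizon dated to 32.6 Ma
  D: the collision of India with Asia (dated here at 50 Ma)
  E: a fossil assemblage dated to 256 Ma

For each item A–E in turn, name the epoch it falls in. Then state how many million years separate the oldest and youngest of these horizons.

A — Miocene; B — Pliocene; C — Oligocene; D — Eocene; E — Lopingian; span 252.92 million years

A: 11.35 Ma lies in 23.03–5.333 Ma, so Miocene.
B: 3.08 Ma lies in 5.333–2.58 Ma, so Pliocene.
C: 32.6 Ma lies in 33.9–23.03 Ma, so Oligocene.
D: 50 Ma lies in 56–33.9 Ma, so Eocene.
E: 256 Ma lies in 259.51–251.902 Ma, so Lopingian.
Oldest = 256 Ma, youngest = 3.08 Ma → span 252.92 Myr.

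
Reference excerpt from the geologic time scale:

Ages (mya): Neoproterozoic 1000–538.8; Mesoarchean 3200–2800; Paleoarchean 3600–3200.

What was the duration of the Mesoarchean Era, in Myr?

400 million years

3200 − 2800 = 400 million years.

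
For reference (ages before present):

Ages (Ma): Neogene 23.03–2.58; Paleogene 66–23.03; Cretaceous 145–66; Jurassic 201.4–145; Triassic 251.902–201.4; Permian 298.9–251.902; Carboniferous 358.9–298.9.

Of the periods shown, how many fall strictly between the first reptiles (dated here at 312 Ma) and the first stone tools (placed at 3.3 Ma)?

312 Ma sits inside the Carboniferous (358.9–298.9) and 3.3 Ma inside the Neogene (23.03–2.58); neither of those is wholly between the two dates.
The listed periods lying completely between them are Permian, Triassic, Jurassic, Cretaceous, Paleogene — 5 in all.

5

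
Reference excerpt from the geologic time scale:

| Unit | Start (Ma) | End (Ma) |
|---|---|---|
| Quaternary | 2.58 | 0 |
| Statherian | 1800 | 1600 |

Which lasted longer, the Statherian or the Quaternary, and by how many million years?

Statherian: 1800 − 1600 = 200 Myr.
Quaternary: 2.58 − 0 = 2.58 Myr.
Difference: 200 − 2.58 = 197.42 Myr, so the Statherian was longer.

Statherian, by 197.42 million years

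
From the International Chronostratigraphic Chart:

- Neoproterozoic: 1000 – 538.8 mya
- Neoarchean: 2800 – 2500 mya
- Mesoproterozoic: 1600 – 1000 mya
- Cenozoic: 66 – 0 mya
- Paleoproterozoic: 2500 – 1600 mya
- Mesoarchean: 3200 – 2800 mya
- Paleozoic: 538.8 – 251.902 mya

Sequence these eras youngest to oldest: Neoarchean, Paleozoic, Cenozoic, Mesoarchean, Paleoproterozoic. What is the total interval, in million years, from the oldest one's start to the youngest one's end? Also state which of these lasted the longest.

Cenozoic, Paleozoic, Paleoproterozoic, Neoarchean, Mesoarchean; total span 3200 Myr; longest is Paleoproterozoic

From the excerpt: Neoarchean 2800–2500; Paleozoic 538.8–251.902; Cenozoic 66–0; Mesoarchean 3200–2800; Paleoproterozoic 2500–1600 (Ma).
Larger Ma is earlier, so the oldest is Mesoarchean and the youngest is Cenozoic; youngest to oldest: Cenozoic, Paleozoic, Paleoproterozoic, Neoarchean, Mesoarchean.
Oldest start 3200 minus youngest end 0 gives 3200 Myr overall.
Individual lengths (start − end): Cenozoic 66; Mesoarchean 400; Neoarchean 300; Paleozoic 286.898; Paleoproterozoic 900. The largest is Paleoproterozoic at 900 Myr.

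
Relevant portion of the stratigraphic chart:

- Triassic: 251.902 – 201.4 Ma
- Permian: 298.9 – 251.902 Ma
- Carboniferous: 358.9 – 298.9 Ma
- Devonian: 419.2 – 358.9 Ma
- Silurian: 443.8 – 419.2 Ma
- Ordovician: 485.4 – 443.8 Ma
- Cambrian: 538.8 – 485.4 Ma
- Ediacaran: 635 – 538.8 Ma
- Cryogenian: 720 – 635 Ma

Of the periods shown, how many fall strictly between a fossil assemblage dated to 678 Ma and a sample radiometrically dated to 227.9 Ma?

The older date is 678 Ma and the younger is 227.9 Ma.
Periods with start < 678 and end > 227.9 Ma: Ediacaran (635–538.8), Cambrian (538.8–485.4), Ordovician (485.4–443.8), Silurian (443.8–419.2), Devonian (419.2–358.9), Carboniferous (358.9–298.9), Permian (298.9–251.902).
That is 7 complete periods.

7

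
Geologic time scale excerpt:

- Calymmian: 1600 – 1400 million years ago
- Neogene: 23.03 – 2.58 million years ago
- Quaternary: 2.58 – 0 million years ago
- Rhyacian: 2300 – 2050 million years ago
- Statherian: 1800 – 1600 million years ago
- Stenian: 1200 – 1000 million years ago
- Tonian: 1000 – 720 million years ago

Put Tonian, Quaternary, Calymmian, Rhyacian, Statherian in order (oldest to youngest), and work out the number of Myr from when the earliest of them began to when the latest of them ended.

Start ages (Ma): Rhyacian 2300, Statherian 1800, Calymmian 1600, Tonian 1000, Quaternary 2.58.
Ordered oldest to youngest: Rhyacian, Statherian, Calymmian, Tonian, Quaternary.
Span = 2300 − 0 = 2300 Myr.

Rhyacian, Statherian, Calymmian, Tonian, Quaternary; total span 2300 Myr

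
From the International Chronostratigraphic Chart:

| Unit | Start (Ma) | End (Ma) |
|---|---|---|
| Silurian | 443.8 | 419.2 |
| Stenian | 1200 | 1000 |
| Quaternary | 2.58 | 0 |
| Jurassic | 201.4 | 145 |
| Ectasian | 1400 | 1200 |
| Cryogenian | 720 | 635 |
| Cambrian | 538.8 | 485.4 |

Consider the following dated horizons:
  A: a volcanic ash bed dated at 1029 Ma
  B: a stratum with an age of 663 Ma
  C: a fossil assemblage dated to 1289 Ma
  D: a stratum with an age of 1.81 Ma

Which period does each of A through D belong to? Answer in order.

A — Stenian; B — Cryogenian; C — Ectasian; D — Quaternary

A: 1029 Ma lies in 1200–1000 Ma, so Stenian.
B: 663 Ma lies in 720–635 Ma, so Cryogenian.
C: 1289 Ma lies in 1400–1200 Ma, so Ectasian.
D: 1.81 Ma lies in 2.58–0 Ma, so Quaternary.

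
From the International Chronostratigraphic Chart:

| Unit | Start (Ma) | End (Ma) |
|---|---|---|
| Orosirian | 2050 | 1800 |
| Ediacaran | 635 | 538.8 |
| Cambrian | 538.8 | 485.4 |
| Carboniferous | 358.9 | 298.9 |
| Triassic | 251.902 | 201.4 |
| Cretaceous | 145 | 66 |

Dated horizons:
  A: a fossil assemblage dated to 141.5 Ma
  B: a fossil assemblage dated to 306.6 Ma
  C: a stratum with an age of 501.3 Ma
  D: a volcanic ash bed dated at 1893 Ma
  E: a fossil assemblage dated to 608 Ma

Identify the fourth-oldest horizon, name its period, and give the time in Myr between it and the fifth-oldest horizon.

Larger Ma means older, so oldest first: D 1893 > E 608 > C 501.3 > B 306.6 > A 141.5.
Counting 4 along gives B (306.6 Ma); the excerpt puts that inside the Carboniferous, 358.9–298.9 Ma.
Next in line is A (141.5 Ma), and 306.6 − 141.5 = 165.1 Myr.

B, in the Carboniferous; 165.1 million years to A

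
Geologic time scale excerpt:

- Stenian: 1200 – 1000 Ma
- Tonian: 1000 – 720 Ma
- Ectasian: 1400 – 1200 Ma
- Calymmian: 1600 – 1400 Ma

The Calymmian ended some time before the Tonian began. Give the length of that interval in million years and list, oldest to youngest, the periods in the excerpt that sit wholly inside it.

End of Calymmian = 1400 Ma; start of Tonian = 1000 Ma.
Gap = 1400 − 1000 = 400 Myr.
Periods wholly inside 1400–1000 Ma: Ectasian (1400–1200), Stenian (1200–1000).

400 million years; Ectasian, Stenian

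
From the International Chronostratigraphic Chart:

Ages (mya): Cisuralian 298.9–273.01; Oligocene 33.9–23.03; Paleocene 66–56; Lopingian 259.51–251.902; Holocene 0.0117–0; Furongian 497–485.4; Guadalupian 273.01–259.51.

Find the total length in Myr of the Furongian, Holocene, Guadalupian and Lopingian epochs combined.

32.7197 million years

Each duration: Furongian = 11.6; Holocene = 0.0117; Guadalupian = 13.5; Lopingian = 7.608.
Sum: 11.6 + 0.0117 + 13.5 + 7.608 = 32.7197 Myr.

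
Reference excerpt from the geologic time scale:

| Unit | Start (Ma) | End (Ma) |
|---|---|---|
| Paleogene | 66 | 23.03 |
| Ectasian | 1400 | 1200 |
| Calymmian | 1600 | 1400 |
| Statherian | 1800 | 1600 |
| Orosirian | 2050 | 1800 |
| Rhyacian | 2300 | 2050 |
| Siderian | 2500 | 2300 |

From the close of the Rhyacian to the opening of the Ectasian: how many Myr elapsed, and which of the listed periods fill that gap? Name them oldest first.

650 million years; Orosirian, Statherian, Calymmian

The Rhyacian closes at 2050 Ma and the Ectasian opens at 1400 Ma, so the interval is 2050 − 1400 = 650 Myr.
A period fits inside if it starts at or after 2050 Ma and ends at or before 1400 Ma; oldest first that gives Orosirian, Statherian, Calymmian.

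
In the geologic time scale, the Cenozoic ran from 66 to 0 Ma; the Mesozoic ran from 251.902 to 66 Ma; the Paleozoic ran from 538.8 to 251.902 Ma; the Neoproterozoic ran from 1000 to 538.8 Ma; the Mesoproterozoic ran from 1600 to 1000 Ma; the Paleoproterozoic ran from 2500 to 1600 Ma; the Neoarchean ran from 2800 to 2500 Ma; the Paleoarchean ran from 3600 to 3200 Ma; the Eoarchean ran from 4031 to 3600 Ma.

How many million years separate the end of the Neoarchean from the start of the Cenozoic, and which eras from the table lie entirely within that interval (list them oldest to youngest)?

2434 million years; Paleoproterozoic, Mesoproterozoic, Neoproterozoic, Paleozoic, Mesozoic

End of Neoarchean = 2500 Ma; start of Cenozoic = 66 Ma.
Gap = 2500 − 66 = 2434 Myr.
Eras wholly inside 2500–66 Ma: Paleoproterozoic (2500–1600), Mesoproterozoic (1600–1000), Neoproterozoic (1000–538.8), Paleozoic (538.8–251.902), Mesozoic (251.902–66).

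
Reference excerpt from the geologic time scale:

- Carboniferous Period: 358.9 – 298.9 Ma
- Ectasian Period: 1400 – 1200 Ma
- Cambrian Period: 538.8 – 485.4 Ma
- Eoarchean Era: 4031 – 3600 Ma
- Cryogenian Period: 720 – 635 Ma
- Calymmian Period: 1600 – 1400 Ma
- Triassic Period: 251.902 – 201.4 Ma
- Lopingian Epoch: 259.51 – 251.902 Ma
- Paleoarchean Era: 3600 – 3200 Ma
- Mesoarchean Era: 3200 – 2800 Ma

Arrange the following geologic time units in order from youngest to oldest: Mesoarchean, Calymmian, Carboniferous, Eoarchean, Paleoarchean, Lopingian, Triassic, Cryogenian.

Triassic → Lopingian → Carboniferous → Cryogenian → Calymmian → Mesoarchean → Paleoarchean → Eoarchean

The oldest of these is Eoarchean (starts 4031 Ma) and the youngest is Triassic (ends 201.4 Ma).
In between, by decreasing start age: Paleoarchean (3600), Mesoarchean (3200), Calymmian (1600), Cryogenian (720), Carboniferous (358.9), Lopingian (259.51).
Listing youngest first means reversing that sequence.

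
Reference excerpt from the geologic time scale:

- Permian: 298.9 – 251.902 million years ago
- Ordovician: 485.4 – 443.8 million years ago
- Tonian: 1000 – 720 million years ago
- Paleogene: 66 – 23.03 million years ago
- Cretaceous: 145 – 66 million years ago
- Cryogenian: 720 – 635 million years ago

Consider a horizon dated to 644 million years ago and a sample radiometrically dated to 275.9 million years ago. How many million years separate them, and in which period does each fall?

368.1 million years apart; the first in the Cryogenian, the second in the Permian

Elapsed time: 644 − 275.9 = 368.1 Myr.
644 Ma lies within 720–635 Ma: Cryogenian.
275.9 Ma lies within 298.9–251.902 Ma: Permian.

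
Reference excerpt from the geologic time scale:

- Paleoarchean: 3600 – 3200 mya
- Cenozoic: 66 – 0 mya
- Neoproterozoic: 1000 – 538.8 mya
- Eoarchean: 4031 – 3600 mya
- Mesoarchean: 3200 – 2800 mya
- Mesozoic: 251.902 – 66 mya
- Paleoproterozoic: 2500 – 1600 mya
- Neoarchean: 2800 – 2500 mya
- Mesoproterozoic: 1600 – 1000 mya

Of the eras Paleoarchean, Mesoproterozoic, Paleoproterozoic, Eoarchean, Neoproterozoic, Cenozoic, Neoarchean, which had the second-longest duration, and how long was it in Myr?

Mesoproterozoic, 600 million years

Durations: Paleoarchean 400; Mesoproterozoic 600; Paleoproterozoic 900; Eoarchean 431; Neoproterozoic 461.2; Cenozoic 66; Neoarchean 300 Myr.
Sorted longest-first: Paleoproterozoic (900), Mesoproterozoic (600), Neoproterozoic (461.2), Eoarchean (431), Paleoarchean (400), Neoarchean (300), Cenozoic (66).
The second longest is Mesoproterozoic at 600 Myr.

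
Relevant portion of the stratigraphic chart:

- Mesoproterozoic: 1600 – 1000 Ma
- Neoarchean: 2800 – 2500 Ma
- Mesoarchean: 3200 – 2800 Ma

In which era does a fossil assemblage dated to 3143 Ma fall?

3143 Ma lies between 3200 and 2800 Ma, so it falls in the Mesoarchean.

Mesoarchean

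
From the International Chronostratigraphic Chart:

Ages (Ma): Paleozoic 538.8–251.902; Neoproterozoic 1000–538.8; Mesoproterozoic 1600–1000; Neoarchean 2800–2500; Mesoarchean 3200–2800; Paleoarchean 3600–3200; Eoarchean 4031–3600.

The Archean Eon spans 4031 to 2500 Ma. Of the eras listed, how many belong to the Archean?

Eras inside 4031–2500 Ma: Eoarchean, Paleoarchean, Mesoarchean, Neoarchean — 4 in total.

4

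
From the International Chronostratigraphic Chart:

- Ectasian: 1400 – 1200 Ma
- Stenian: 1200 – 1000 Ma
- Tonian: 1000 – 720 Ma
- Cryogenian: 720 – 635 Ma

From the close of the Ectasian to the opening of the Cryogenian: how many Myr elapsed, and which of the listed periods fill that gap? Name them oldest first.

End of Ectasian = 1200 Ma; start of Cryogenian = 720 Ma.
Gap = 1200 − 720 = 480 Myr.
Periods wholly inside 1200–720 Ma: Stenian (1200–1000), Tonian (1000–720).

480 million years; Stenian, Tonian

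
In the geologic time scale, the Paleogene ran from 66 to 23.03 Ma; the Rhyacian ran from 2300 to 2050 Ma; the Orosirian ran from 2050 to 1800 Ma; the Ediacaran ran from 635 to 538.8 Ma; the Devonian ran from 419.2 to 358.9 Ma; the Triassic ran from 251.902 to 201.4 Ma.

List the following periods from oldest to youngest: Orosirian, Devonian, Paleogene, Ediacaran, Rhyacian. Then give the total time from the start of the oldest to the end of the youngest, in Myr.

Rhyacian, Orosirian, Ediacaran, Devonian, Paleogene; total span 2276.97 Myr

From the excerpt: Orosirian 2050–1800; Devonian 419.2–358.9; Paleogene 66–23.03; Ediacaran 635–538.8; Rhyacian 2300–2050 (Ma).
Larger Ma is earlier, so the oldest is Rhyacian and the youngest is Paleogene; oldest to youngest: Rhyacian, Orosirian, Ediacaran, Devonian, Paleogene.
Oldest start 2300 minus youngest end 23.03 gives 2276.97 Myr overall.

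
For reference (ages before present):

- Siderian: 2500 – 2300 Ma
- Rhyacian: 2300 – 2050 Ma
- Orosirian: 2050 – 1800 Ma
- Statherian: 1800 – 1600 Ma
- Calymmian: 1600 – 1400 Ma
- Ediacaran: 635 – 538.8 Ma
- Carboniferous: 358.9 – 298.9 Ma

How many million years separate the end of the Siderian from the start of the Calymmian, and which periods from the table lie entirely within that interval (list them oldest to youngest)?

End of Siderian = 2300 Ma; start of Calymmian = 1600 Ma.
Gap = 2300 − 1600 = 700 Myr.
Periods wholly inside 2300–1600 Ma: Rhyacian (2300–2050), Orosirian (2050–1800), Statherian (1800–1600).

700 million years; Rhyacian, Orosirian, Statherian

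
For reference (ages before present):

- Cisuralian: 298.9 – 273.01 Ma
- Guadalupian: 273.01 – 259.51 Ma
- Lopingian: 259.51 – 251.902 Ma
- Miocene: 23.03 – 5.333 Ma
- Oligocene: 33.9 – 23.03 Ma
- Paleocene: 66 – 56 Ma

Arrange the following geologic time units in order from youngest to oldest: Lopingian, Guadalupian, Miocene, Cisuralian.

Miocene → Lopingian → Guadalupian → Cisuralian

The oldest of these is Cisuralian (starts 298.9 Ma) and the youngest is Miocene (ends 5.333 Ma).
In between, by decreasing start age: Guadalupian (273.01), Lopingian (259.51).
Listing youngest first means reversing that sequence.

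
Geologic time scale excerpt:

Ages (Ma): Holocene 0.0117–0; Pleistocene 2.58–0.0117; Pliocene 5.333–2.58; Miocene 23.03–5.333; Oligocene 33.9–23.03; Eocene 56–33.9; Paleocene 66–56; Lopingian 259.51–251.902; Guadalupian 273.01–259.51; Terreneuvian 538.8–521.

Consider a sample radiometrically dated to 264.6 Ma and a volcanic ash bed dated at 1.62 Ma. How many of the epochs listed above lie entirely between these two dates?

264.6 Ma sits inside the Guadalupian (273.01–259.51) and 1.62 Ma inside the Pleistocene (2.58–0.0117); neither of those is wholly between the two dates.
The listed epochs lying completely between them are Lopingian, Paleocene, Eocene, Oligocene, Miocene, Pliocene — 6 in all.

6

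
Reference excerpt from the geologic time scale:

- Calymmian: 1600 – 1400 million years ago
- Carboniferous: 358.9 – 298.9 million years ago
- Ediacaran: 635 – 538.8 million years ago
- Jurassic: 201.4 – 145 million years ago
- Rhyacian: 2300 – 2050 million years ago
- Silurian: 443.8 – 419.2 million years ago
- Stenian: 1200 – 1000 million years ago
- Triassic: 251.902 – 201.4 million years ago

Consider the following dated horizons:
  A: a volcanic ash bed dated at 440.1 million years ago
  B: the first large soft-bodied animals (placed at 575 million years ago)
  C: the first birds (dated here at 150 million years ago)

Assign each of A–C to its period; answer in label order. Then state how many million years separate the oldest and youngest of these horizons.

A: 440.1 Ma lies in 443.8–419.2 Ma, so Silurian.
B: 575 Ma lies in 635–538.8 Ma, so Ediacaran.
C: 150 Ma lies in 201.4–145 Ma, so Jurassic.
Oldest = 575 Ma, youngest = 150 Ma → span 425 Myr.

A — Silurian; B — Ediacaran; C — Jurassic; span 425 million years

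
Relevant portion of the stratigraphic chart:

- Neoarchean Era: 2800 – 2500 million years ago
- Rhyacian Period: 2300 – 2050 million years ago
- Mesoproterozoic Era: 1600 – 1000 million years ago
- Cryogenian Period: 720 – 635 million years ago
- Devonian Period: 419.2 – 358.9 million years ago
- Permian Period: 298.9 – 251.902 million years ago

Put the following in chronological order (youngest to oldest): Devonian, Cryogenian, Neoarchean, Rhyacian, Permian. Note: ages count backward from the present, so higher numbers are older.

Permian, then Devonian, then Cryogenian, then Rhyacian, then Neoarchean

Read off each span (Ma): Devonian 419.2–358.9; Cryogenian 720–635; Neoarchean 2800–2500; Rhyacian 2300–2050; Permian 298.9–251.902.
Larger Ma is older, so oldest→youngest is Neoarchean, Rhyacian, Cryogenian, Devonian, Permian; reverse it for youngest→oldest.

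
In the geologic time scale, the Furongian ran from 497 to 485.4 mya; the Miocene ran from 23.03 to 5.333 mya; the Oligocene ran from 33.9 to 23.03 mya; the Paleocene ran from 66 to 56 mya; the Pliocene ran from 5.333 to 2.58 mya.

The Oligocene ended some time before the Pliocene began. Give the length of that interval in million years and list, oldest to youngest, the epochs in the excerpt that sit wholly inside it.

End of Oligocene = 23.03 Ma; start of Pliocene = 5.333 Ma.
Gap = 23.03 − 5.333 = 17.697 Myr.
Epochs wholly inside 23.03–5.333 Ma: Miocene (23.03–5.333).

17.697 million years; Miocene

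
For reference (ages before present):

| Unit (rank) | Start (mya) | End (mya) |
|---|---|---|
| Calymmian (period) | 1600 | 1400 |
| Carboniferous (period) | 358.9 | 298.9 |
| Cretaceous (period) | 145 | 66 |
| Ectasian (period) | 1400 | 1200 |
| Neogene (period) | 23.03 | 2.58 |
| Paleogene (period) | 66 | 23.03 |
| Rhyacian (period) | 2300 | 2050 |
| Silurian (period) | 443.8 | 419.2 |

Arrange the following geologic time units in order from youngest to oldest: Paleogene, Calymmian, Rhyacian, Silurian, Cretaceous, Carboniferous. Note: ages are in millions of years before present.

Read off each span (Ma): Paleogene 66–23.03; Calymmian 1600–1400; Rhyacian 2300–2050; Silurian 443.8–419.2; Cretaceous 145–66; Carboniferous 358.9–298.9.
Larger Ma is older, so oldest→youngest is Rhyacian, Calymmian, Silurian, Carboniferous, Cretaceous, Paleogene; reverse it for youngest→oldest.

Paleogene, Cretaceous, Carboniferous, Silurian, Calymmian, Rhyacian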